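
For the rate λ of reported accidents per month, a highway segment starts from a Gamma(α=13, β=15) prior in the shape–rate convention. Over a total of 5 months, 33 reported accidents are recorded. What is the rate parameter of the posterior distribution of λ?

20

Total count 33 over total exposure 5 months.
Gamma(α, β) with Poisson data over total exposure Σt gives posterior Gamma(α+Σx, β+Σt) = Gamma(46, 20).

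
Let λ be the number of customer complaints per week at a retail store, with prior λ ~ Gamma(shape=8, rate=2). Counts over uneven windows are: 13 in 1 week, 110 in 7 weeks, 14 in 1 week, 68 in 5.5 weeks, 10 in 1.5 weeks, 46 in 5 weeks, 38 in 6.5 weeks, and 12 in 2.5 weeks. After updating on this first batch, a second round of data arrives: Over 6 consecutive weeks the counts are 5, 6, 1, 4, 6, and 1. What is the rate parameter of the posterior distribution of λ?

Total count: 13 + 110 + 14 + 68 + 10 + 46 + 38 + 12 = 311.
Total exposure: 1 + 7 + 1 + 5.5 + 1.5 + 5 + 6.5 + 2.5 = 30 weeks.
After the first batch: Gamma(8 + 311, 2 + 30) = Gamma(319, 32).
Total count: 5 + 6 + 1 + 4 + 6 + 1 = 23.
Total exposure: 6 weeks.
After the second batch: Gamma(319 + 23, 32 + 6) = Gamma(342, 38).

38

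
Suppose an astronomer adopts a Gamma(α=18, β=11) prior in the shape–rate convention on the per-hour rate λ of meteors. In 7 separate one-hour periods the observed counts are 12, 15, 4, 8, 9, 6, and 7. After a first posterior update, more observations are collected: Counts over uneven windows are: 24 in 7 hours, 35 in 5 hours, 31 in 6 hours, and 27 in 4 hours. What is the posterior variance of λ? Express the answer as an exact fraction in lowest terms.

Total count: 12 + 15 + 4 + 8 + 9 + 6 + 7 = 61.
Total exposure: 7 hours.
After the first batch: Gamma(18 + 61, 11 + 7) = Gamma(79, 18).
Total count: 24 + 35 + 31 + 27 = 117.
Total exposure: 7 + 5 + 6 + 4 = 22 hours.
After the second batch: Gamma(79 + 117, 18 + 22) = Gamma(196, 40).
Posterior variance = α'/β'² = 196/1600 = 49/400.

49/400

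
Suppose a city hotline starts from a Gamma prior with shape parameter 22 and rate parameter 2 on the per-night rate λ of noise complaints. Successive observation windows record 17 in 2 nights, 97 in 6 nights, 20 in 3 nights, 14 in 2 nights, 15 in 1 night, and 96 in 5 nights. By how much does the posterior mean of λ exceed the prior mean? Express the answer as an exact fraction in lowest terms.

50/21

Total count: 17 + 97 + 20 + 14 + 15 + 96 = 259.
Total exposure: 2 + 6 + 3 + 2 + 1 + 5 = 19 nights.
Posterior: α' = 22 + 259 = 281, β' = 2 + 19 = 21.
Posterior mean = 281/21 = 281/21; prior mean = 22/2 = 11. Difference = 281/21 − 11 = 50/21.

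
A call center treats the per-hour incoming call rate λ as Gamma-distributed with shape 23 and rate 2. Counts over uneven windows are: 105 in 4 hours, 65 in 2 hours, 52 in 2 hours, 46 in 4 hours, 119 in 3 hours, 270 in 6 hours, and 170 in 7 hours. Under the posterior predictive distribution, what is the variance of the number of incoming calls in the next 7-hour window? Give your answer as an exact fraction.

Total count: 105 + 65 + 52 + 46 + 119 + 270 + 170 = 827.
Total exposure: 4 + 2 + 2 + 4 + 3 + 6 + 7 = 28 hours.
The Gamma prior is conjugate for the Poisson rate, so λ | data ~ Gamma(23+827, 2+28) = Gamma(850, 30).
The posterior predictive for a window of length T is Negative Binomial with variance T·α'·(β'+T)/β'² = 7·850·37/900 = 4403/18.

4403/18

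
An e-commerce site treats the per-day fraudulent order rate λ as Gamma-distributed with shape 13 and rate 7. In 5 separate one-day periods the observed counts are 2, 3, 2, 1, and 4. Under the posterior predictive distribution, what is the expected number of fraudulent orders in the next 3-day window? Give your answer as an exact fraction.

Total count: 2 + 3 + 2 + 1 + 4 = 12.
Total exposure: 5 days.
The Gamma prior is conjugate for the Poisson rate, so λ | data ~ Gamma(13+12, 7+5) = Gamma(25, 12).
Predictive mean over a 3-day window = T·E[λ|data] = 3·25/12 = 25/4.

25/4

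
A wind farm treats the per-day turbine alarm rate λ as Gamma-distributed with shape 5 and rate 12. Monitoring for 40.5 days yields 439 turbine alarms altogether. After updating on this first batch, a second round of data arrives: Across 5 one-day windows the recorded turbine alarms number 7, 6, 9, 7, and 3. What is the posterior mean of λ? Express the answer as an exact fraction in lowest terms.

952/115

Total count 439 over total exposure 40.5 days.
After the first batch: Gamma(5 + 439, 12 + 40.5) = Gamma(444, 105/2).
Total count: 7 + 6 + 9 + 7 + 3 = 32.
Total exposure: 5 days.
After the second batch: Gamma(444 + 32, 105/2 + 5) = Gamma(476, 115/2).
Posterior mean = α'/β' = 476/(115/2) = 952/115.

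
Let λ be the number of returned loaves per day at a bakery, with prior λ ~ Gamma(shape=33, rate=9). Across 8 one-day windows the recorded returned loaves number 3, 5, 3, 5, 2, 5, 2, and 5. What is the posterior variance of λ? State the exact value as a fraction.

Total count: 3 + 5 + 3 + 5 + 2 + 5 + 2 + 5 = 30.
Total exposure: 8 days.
By Gamma–Poisson conjugacy, the posterior is Gamma(α + Σx, β + Σt) = Gamma(33 + 30, 9 + 8) = Gamma(63, 17).
Posterior variance = α'/β'² = 63/289.

63/289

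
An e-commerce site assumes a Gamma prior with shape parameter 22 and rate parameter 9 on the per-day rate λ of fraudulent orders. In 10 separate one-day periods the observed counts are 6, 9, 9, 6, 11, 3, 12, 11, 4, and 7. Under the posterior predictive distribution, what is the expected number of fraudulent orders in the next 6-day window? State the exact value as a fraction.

600/19

Total count: 6 + 9 + 9 + 6 + 11 + 3 + 12 + 11 + 4 + 7 = 78.
Total exposure: 10 days.
Conjugate update: add total count to the shape and total exposure to the rate, giving Gamma(100, 19).
Predictive mean over a 6-day window = T·E[λ|data] = 6·100/19 = 600/19.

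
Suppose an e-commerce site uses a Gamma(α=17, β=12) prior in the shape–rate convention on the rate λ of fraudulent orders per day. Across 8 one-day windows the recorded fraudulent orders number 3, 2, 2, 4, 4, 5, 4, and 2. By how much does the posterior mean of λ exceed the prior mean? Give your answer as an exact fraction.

Total count: 3 + 2 + 2 + 4 + 4 + 5 + 4 + 2 = 26.
Total exposure: 8 days.
Conjugate update: add total count to the shape and total exposure to the rate, giving Gamma(43, 20).
Posterior mean = 43/20 = 43/20; prior mean = 17/12 = 17/12. Difference = 43/20 − 17/12 = 11/15.

11/15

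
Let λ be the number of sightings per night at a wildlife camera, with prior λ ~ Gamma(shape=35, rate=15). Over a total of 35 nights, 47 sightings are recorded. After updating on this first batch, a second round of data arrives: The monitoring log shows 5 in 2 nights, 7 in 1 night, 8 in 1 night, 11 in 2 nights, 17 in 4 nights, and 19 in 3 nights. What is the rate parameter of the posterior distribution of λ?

Total count 47 over total exposure 35 nights.
After the first batch: Gamma(35 + 47, 15 + 35) = Gamma(82, 50).
Total count: 5 + 7 + 8 + 11 + 17 + 19 = 67.
Total exposure: 2 + 1 + 1 + 2 + 4 + 3 = 13 nights.
After the second batch: Gamma(82 + 67, 50 + 13) = Gamma(149, 63).

63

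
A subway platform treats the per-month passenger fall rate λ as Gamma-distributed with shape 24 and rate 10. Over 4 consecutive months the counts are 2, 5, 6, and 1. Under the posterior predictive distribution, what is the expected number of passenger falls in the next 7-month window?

Total count: 2 + 5 + 6 + 1 = 14.
Total exposure: 4 months.
The Gamma prior is conjugate for the Poisson rate, so λ | data ~ Gamma(24+14, 10+4) = Gamma(38, 14).
Predictive mean over a 7-month window = T·E[λ|data] = 7·38/14 = 19.

19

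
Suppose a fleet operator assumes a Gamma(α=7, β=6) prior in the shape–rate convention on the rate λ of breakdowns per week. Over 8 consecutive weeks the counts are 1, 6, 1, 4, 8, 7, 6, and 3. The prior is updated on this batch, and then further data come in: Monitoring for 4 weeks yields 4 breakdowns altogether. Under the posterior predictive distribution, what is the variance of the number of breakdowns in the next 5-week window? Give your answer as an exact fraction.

5405/324

Total count: 1 + 6 + 1 + 4 + 8 + 7 + 6 + 3 = 36.
Total exposure: 8 weeks.
After the first batch: Gamma(7 + 36, 6 + 8) = Gamma(43, 14).
Total count 4 over total exposure 4 weeks.
After the second batch: Gamma(43 + 4, 14 + 4) = Gamma(47, 18).
The posterior predictive for a window of length T is Negative Binomial with variance T·α'·(β'+T)/β'² = 5·47·23/324 = 5405/324.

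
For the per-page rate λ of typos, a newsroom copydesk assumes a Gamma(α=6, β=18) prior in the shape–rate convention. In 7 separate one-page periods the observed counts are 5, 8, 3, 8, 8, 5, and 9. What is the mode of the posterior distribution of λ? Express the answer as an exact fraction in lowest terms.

51/25

Total count: 5 + 8 + 3 + 8 + 8 + 5 + 9 = 46.
Total exposure: 7 pages.
Gamma(α, β) with Poisson data over total exposure Σt gives posterior Gamma(α+Σx, β+Σt) = Gamma(52, 25).
Posterior mode = (α'−1)/β' = 51/25.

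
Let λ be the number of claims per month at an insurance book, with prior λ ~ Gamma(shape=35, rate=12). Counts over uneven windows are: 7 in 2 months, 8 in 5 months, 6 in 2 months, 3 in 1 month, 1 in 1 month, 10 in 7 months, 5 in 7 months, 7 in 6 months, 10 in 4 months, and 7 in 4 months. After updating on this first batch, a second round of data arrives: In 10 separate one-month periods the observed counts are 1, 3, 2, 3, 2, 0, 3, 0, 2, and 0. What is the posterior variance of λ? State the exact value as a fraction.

Total count: 7 + 8 + 6 + 3 + 1 + 10 + 5 + 7 + 10 + 7 = 64.
Total exposure: 2 + 5 + 2 + 1 + 1 + 7 + 7 + 6 + 4 + 4 = 39 months.
After the first batch: Gamma(35 + 64, 12 + 39) = Gamma(99, 51).
Total count: 1 + 3 + 2 + 3 + 2 + 0 + 3 + 0 + 2 + 0 = 16.
Total exposure: 10 months.
After the second batch: Gamma(99 + 16, 51 + 10) = Gamma(115, 61).
Posterior variance = α'/β'² = 115/3721.

115/3721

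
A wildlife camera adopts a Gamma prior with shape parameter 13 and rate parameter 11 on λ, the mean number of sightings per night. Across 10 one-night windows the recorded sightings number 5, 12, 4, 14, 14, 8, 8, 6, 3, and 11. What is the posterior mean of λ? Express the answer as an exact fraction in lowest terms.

Total count: 5 + 12 + 4 + 14 + 14 + 8 + 8 + 6 + 3 + 11 = 85.
Total exposure: 10 nights.
By Gamma–Poisson conjugacy, the posterior is Gamma(α + Σx, β + Σt) = Gamma(13 + 85, 11 + 10) = Gamma(98, 21).
Posterior mean = α'/β' = 98/21 = 14/3.

14/3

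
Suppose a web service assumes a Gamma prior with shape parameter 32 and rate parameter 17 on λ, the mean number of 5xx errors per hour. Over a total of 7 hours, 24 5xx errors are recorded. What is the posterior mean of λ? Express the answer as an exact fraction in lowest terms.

7/3

Total count 24 over total exposure 7 hours.
By Gamma–Poisson conjugacy, the posterior is Gamma(α + Σx, β + Σt) = Gamma(32 + 24, 17 + 7) = Gamma(56, 24).
Posterior mean = α'/β' = 56/24 = 7/3.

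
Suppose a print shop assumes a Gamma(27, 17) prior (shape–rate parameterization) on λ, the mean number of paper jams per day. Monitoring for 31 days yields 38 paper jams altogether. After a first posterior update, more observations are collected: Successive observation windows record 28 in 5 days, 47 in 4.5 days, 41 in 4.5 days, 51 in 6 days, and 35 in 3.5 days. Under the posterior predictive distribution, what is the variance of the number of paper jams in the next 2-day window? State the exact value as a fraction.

Total count 38 over total exposure 31 days.
After the first batch: Gamma(27 + 38, 17 + 31) = Gamma(65, 48).
Total count: 28 + 47 + 41 + 51 + 35 = 202.
Total exposure: 5 + 4.5 + 4.5 + 6 + 3.5 = 23.5 days.
After the second batch: Gamma(65 + 202, 48 + 23.5) = Gamma(267, 143/2).
The posterior predictive for a window of length T is Negative Binomial with variance T·α'·(β'+T)/β'² = 2·267·(147/2)/(20449/4) = 156996/20449.

156996/20449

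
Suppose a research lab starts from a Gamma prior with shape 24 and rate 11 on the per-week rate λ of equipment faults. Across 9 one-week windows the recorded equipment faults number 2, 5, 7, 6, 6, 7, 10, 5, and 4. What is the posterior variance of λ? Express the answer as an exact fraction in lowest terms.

19/100

Total count: 2 + 5 + 7 + 6 + 6 + 7 + 10 + 5 + 4 = 52.
Total exposure: 9 weeks.
By Gamma–Poisson conjugacy, the posterior is Gamma(α + Σx, β + Σt) = Gamma(24 + 52, 11 + 9) = Gamma(76, 20).
Posterior variance = α'/β'² = 76/400 = 19/100.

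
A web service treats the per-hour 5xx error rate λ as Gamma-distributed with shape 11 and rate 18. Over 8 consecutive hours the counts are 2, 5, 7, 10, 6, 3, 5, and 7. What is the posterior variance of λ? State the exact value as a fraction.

14/169

Total count: 2 + 5 + 7 + 10 + 6 + 3 + 5 + 7 = 45.
Total exposure: 8 hours.
Conjugate update: add total count to the shape and total exposure to the rate, giving Gamma(56, 26).
Posterior variance = α'/β'² = 56/676 = 14/169.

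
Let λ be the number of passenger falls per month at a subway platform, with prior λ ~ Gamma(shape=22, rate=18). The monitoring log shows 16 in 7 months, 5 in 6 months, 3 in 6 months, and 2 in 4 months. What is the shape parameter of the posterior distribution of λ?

48

Total count: 16 + 5 + 3 + 2 = 26.
Total exposure: 7 + 6 + 6 + 4 = 23 months.
Posterior: α' = 22 + 26 = 48, β' = 18 + 23 = 41.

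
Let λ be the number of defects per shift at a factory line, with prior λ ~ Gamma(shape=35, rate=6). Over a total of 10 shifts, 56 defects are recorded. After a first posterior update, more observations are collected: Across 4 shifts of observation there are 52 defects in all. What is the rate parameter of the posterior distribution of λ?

Total count 56 over total exposure 10 shifts.
After the first batch: Gamma(35 + 56, 6 + 10) = Gamma(91, 16).
Total count 52 over total exposure 4 shifts.
After the second batch: Gamma(91 + 52, 16 + 4) = Gamma(143, 20).

20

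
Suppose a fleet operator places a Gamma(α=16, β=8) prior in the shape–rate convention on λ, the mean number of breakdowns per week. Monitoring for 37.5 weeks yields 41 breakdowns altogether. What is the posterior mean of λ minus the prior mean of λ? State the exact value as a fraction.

-68/91

Total count 41 over total exposure 37.5 weeks.
Gamma(α, β) with Poisson data over total exposure Σt gives posterior Gamma(α+Σx, β+Σt) = Gamma(57, 91/2).
Posterior mean = 57/(91/2) = 114/91; prior mean = 16/8 = 2. Difference = 114/91 − 2 = -68/91.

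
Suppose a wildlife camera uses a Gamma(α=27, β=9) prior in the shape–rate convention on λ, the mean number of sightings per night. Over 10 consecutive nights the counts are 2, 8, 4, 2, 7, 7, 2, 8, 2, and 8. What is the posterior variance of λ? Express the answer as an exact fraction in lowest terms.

Total count: 2 + 8 + 4 + 2 + 7 + 7 + 2 + 8 + 2 + 8 = 50.
Total exposure: 10 nights.
Posterior: α' = 27 + 50 = 77, β' = 9 + 10 = 19.
Posterior variance = α'/β'² = 77/361.

77/361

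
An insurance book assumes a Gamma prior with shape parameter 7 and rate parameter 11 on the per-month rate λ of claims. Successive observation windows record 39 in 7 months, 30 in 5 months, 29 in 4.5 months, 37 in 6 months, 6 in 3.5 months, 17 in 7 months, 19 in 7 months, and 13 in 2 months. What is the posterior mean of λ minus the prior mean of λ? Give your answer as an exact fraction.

1796/583

Total count: 39 + 30 + 29 + 37 + 6 + 17 + 19 + 13 = 190.
Total exposure: 7 + 5 + 4.5 + 6 + 3.5 + 7 + 7 + 2 = 42 months.
Gamma(α, β) with Poisson data over total exposure Σt gives posterior Gamma(α+Σx, β+Σt) = Gamma(197, 53).
Posterior mean = 197/53 = 197/53; prior mean = 7/11 = 7/11. Difference = 197/53 − 7/11 = 1796/583.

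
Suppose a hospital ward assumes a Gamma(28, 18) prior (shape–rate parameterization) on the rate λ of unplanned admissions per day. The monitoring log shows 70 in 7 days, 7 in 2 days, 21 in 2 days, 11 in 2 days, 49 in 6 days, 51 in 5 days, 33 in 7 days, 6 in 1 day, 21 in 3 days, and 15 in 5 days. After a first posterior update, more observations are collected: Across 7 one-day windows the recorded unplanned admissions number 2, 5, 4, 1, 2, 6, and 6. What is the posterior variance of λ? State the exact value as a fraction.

Total count: 70 + 7 + 21 + 11 + 49 + 51 + 33 + 6 + 21 + 15 = 284.
Total exposure: 7 + 2 + 2 + 2 + 6 + 5 + 7 + 1 + 3 + 5 = 40 days.
After the first batch: Gamma(28 + 284, 18 + 40) = Gamma(312, 58).
Total count: 2 + 5 + 4 + 1 + 2 + 6 + 6 = 26.
Total exposure: 7 days.
After the second batch: Gamma(312 + 26, 58 + 7) = Gamma(338, 65).
Posterior variance = α'/β'² = 338/4225 = 2/25.

2/25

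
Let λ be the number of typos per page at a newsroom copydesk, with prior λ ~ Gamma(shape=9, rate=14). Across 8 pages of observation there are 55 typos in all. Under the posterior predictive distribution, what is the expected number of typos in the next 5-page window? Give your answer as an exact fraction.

Total count 55 over total exposure 8 pages.
The Gamma prior is conjugate for the Poisson rate, so λ | data ~ Gamma(9+55, 14+8) = Gamma(64, 22).
Predictive mean over a 5-page window = T·E[λ|data] = 5·64/22 = 160/11.

160/11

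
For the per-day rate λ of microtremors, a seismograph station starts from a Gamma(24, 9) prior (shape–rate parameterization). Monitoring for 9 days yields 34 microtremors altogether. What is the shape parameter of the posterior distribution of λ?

Total count 34 over total exposure 9 days.
Posterior: α' = 24 + 34 = 58, β' = 9 + 9 = 18.

58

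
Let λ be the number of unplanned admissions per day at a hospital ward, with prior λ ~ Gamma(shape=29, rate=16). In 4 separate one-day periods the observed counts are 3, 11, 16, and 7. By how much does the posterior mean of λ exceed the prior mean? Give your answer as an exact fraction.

Total count: 3 + 11 + 16 + 7 = 37.
Total exposure: 4 days.
Posterior: α' = 29 + 37 = 66, β' = 16 + 4 = 20.
Posterior mean = 66/20 = 33/10; prior mean = 29/16 = 29/16. Difference = 33/10 − 29/16 = 119/80.

119/80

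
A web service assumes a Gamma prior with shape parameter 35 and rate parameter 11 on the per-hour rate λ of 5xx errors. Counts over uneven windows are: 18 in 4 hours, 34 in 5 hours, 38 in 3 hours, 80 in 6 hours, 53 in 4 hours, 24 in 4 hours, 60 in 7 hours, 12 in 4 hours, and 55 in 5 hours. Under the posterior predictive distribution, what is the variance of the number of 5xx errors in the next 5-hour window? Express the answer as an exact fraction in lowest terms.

Total count: 18 + 34 + 38 + 80 + 53 + 24 + 60 + 12 + 55 = 374.
Total exposure: 4 + 5 + 3 + 6 + 4 + 4 + 7 + 4 + 5 = 42 hours.
Gamma(α, β) with Poisson data over total exposure Σt gives posterior Gamma(α+Σx, β+Σt) = Gamma(409, 53).
The posterior predictive for a window of length T is Negative Binomial with variance T·α'·(β'+T)/β'² = 5·409·58/2809 = 118610/2809.

118610/2809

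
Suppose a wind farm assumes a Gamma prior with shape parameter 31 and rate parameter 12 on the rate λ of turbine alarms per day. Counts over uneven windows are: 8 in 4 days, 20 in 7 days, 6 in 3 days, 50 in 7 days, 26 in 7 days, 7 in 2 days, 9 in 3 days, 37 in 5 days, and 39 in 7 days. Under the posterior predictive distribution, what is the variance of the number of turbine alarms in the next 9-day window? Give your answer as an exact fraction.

15378/361

Total count: 8 + 20 + 6 + 50 + 26 + 7 + 9 + 37 + 39 = 202.
Total exposure: 4 + 7 + 3 + 7 + 7 + 2 + 3 + 5 + 7 = 45 days.
By Gamma–Poisson conjugacy, the posterior is Gamma(α + Σx, β + Σt) = Gamma(31 + 202, 12 + 45) = Gamma(233, 57).
The posterior predictive for a window of length T is Negative Binomial with variance T·α'·(β'+T)/β'² = 9·233·66/3249 = 15378/361.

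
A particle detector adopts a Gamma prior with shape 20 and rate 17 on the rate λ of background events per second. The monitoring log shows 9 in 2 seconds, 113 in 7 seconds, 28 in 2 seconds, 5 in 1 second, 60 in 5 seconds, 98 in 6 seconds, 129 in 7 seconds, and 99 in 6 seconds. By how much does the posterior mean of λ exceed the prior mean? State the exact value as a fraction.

8477/901

Total count: 9 + 113 + 28 + 5 + 60 + 98 + 129 + 99 = 541.
Total exposure: 2 + 7 + 2 + 1 + 5 + 6 + 7 + 6 = 36 seconds.
Gamma(α, β) with Poisson data over total exposure Σt gives posterior Gamma(α+Σx, β+Σt) = Gamma(561, 53).
Posterior mean = 561/53 = 561/53; prior mean = 20/17 = 20/17. Difference = 561/53 − 20/17 = 8477/901.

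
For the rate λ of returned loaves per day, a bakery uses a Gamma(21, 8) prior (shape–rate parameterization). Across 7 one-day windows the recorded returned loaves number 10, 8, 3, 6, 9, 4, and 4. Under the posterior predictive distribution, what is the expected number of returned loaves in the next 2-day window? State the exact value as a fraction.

Total count: 10 + 8 + 3 + 6 + 9 + 4 + 4 = 44.
Total exposure: 7 days.
Posterior: α' = 21 + 44 = 65, β' = 8 + 7 = 15.
Predictive mean over a 2-day window = T·E[λ|data] = 2·65/15 = 26/3.

26/3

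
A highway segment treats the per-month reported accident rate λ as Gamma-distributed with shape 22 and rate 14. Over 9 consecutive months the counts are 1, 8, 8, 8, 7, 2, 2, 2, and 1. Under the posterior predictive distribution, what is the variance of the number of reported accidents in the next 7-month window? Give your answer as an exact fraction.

12810/529

Total count: 1 + 8 + 8 + 8 + 7 + 2 + 2 + 2 + 1 = 39.
Total exposure: 9 months.
The Gamma prior is conjugate for the Poisson rate, so λ | data ~ Gamma(22+39, 14+9) = Gamma(61, 23).
The posterior predictive for a window of length T is Negative Binomial with variance T·α'·(β'+T)/β'² = 7·61·30/529 = 12810/529.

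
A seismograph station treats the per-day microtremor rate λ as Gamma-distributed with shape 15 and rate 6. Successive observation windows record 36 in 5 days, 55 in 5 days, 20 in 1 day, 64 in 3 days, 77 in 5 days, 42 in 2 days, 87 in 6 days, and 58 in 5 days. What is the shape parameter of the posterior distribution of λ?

Total count: 36 + 55 + 20 + 64 + 77 + 42 + 87 + 58 = 439.
Total exposure: 5 + 5 + 1 + 3 + 5 + 2 + 6 + 5 = 32 days.
Conjugate update: add total count to the shape and total exposure to the rate, giving Gamma(454, 38).

454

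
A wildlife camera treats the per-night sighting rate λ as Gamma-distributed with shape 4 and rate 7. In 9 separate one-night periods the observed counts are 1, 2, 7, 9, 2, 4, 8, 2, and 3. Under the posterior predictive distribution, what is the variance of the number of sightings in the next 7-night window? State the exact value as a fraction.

3381/128

Total count: 1 + 2 + 7 + 9 + 2 + 4 + 8 + 2 + 3 = 38.
Total exposure: 9 nights.
Conjugate update: add total count to the shape and total exposure to the rate, giving Gamma(42, 16).
The posterior predictive for a window of length T is Negative Binomial with variance T·α'·(β'+T)/β'² = 7·42·23/256 = 3381/128.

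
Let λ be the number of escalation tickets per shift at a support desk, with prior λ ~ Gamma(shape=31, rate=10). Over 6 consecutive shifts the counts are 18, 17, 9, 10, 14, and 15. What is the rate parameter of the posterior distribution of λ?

16

Total count: 18 + 17 + 9 + 10 + 14 + 15 = 83.
Total exposure: 6 shifts.
By Gamma–Poisson conjugacy, the posterior is Gamma(α + Σx, β + Σt) = Gamma(31 + 83, 10 + 6) = Gamma(114, 16).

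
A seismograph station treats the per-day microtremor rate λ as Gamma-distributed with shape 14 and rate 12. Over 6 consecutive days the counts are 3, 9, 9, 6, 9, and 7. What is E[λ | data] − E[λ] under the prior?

2

Total count: 3 + 9 + 9 + 6 + 9 + 7 = 43.
Total exposure: 6 days.
By Gamma–Poisson conjugacy, the posterior is Gamma(α + Σx, β + Σt) = Gamma(14 + 43, 12 + 6) = Gamma(57, 18).
Posterior mean = 57/18 = 19/6; prior mean = 14/12 = 7/6. Difference = 19/6 − 7/6 = 2.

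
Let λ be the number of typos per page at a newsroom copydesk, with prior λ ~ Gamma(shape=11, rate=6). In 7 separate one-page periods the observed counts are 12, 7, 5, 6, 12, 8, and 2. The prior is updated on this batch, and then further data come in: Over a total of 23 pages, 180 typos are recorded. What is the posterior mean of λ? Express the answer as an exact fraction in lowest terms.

27/4

Total count: 12 + 7 + 5 + 6 + 12 + 8 + 2 = 52.
Total exposure: 7 pages.
After the first batch: Gamma(11 + 52, 6 + 7) = Gamma(63, 13).
Total count 180 over total exposure 23 pages.
After the second batch: Gamma(63 + 180, 13 + 23) = Gamma(243, 36).
Posterior mean = α'/β' = 243/36 = 27/4.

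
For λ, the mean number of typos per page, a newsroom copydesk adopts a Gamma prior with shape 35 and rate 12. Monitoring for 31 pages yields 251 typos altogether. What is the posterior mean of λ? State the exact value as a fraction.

Total count 251 over total exposure 31 pages.
Conjugate update: add total count to the shape and total exposure to the rate, giving Gamma(286, 43).
Posterior mean = α'/β' = 286/43.

286/43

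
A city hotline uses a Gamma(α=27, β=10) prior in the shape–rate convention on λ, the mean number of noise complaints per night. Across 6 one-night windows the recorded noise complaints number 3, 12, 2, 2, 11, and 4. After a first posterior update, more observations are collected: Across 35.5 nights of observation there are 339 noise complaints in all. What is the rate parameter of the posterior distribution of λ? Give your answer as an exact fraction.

Total count: 3 + 12 + 2 + 2 + 11 + 4 = 34.
Total exposure: 6 nights.
After the first batch: Gamma(27 + 34, 10 + 6) = Gamma(61, 16).
Total count 339 over total exposure 35.5 nights.
After the second batch: Gamma(61 + 339, 16 + 35.5) = Gamma(400, 103/2).

103/2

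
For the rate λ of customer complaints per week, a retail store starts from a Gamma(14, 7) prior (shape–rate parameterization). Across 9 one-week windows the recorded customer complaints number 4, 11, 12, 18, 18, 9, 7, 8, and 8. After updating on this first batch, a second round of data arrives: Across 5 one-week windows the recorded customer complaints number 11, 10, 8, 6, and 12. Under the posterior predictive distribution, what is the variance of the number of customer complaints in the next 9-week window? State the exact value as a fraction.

Total count: 4 + 11 + 12 + 18 + 18 + 9 + 7 + 8 + 8 = 95.
Total exposure: 9 weeks.
After the first batch: Gamma(14 + 95, 7 + 9) = Gamma(109, 16).
Total count: 11 + 10 + 8 + 6 + 12 = 47.
Total exposure: 5 weeks.
After the second batch: Gamma(109 + 47, 16 + 5) = Gamma(156, 21).
The posterior predictive for a window of length T is Negative Binomial with variance T·α'·(β'+T)/β'² = 9·156·30/441 = 4680/49.

4680/49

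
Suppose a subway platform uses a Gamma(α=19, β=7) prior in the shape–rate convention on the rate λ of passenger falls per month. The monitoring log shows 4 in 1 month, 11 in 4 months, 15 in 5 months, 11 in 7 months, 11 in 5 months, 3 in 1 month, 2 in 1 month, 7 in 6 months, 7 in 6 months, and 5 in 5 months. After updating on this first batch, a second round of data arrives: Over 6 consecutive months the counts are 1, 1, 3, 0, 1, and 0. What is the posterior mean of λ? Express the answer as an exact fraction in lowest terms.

101/54

Total count: 4 + 11 + 15 + 11 + 11 + 3 + 2 + 7 + 7 + 5 = 76.
Total exposure: 1 + 4 + 5 + 7 + 5 + 1 + 1 + 6 + 6 + 5 = 41 months.
After the first batch: Gamma(19 + 76, 7 + 41) = Gamma(95, 48).
Total count: 1 + 1 + 3 + 0 + 1 + 0 = 6.
Total exposure: 6 months.
After the second batch: Gamma(95 + 6, 48 + 6) = Gamma(101, 54).
Posterior mean = α'/β' = 101/54.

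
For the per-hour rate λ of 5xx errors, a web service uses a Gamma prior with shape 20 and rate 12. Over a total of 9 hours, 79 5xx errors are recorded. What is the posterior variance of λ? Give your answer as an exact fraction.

11/49

Total count 79 over total exposure 9 hours.
Gamma(α, β) with Poisson data over total exposure Σt gives posterior Gamma(α+Σx, β+Σt) = Gamma(99, 21).
Posterior variance = α'/β'² = 99/441 = 11/49.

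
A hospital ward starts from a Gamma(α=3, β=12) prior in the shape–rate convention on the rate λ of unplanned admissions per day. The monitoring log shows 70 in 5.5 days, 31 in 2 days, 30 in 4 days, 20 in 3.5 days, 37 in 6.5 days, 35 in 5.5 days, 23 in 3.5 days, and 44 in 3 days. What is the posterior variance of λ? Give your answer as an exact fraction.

Total count: 70 + 31 + 30 + 20 + 37 + 35 + 23 + 44 = 290.
Total exposure: 5.5 + 2 + 4 + 3.5 + 6.5 + 5.5 + 3.5 + 3 = 33.5 days.
By Gamma–Poisson conjugacy, the posterior is Gamma(α + Σx, β + Σt) = Gamma(3 + 290, 12 + 33.5) = Gamma(293, 91/2).
Posterior variance = α'/β'² = 293/(8281/4) = 1172/8281.

1172/8281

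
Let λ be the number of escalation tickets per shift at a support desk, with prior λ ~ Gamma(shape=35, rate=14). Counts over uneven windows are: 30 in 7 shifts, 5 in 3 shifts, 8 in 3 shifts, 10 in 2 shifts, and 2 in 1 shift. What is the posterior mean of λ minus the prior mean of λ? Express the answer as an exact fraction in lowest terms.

1/2

Total count: 30 + 5 + 8 + 10 + 2 = 55.
Total exposure: 7 + 3 + 3 + 2 + 1 = 16 shifts.
Posterior: α' = 35 + 55 = 90, β' = 14 + 16 = 30.
Posterior mean = 90/30 = 3; prior mean = 35/14 = 5/2. Difference = 3 − 5/2 = 1/2.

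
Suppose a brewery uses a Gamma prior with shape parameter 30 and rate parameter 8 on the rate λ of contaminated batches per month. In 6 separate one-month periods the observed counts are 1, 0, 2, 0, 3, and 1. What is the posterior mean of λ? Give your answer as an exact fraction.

37/14

Total count: 1 + 0 + 2 + 0 + 3 + 1 = 7.
Total exposure: 6 months.
The Gamma prior is conjugate for the Poisson rate, so λ | data ~ Gamma(30+7, 8+6) = Gamma(37, 14).
Posterior mean = α'/β' = 37/14.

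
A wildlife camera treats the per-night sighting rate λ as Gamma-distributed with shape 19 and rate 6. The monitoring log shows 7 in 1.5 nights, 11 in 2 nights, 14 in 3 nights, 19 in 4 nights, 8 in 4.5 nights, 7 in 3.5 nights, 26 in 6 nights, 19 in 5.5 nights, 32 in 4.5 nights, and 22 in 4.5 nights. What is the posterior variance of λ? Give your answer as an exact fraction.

Total count: 7 + 11 + 14 + 19 + 8 + 7 + 26 + 19 + 32 + 22 = 165.
Total exposure: 1.5 + 2 + 3 + 4 + 4.5 + 3.5 + 6 + 5.5 + 4.5 + 4.5 = 39 nights.
Conjugate update: add total count to the shape and total exposure to the rate, giving Gamma(184, 45).
Posterior variance = α'/β'² = 184/2025.

184/2025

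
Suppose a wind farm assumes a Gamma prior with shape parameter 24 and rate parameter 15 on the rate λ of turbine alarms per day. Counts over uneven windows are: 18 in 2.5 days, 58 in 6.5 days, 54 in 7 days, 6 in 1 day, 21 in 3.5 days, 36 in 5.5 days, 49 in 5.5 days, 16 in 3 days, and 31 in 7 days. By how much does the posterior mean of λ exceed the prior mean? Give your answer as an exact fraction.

Total count: 18 + 58 + 54 + 6 + 21 + 36 + 49 + 16 + 31 = 289.
Total exposure: 2.5 + 6.5 + 7 + 1 + 3.5 + 5.5 + 5.5 + 3 + 7 = 41.5 days.
The Gamma prior is conjugate for the Poisson rate, so λ | data ~ Gamma(24+289, 15+41.5) = Gamma(313, 113/2).
Posterior mean = 313/(113/2) = 626/113; prior mean = 24/15 = 8/5. Difference = 626/113 − 8/5 = 2226/565.

2226/565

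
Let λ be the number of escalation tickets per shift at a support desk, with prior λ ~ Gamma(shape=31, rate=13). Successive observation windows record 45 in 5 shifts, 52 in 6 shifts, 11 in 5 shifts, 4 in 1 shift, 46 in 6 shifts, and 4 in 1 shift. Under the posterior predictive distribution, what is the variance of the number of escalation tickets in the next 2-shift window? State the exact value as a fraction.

Total count: 45 + 52 + 11 + 4 + 46 + 4 = 162.
Total exposure: 5 + 6 + 5 + 1 + 6 + 1 = 24 shifts.
Conjugate update: add total count to the shape and total exposure to the rate, giving Gamma(193, 37).
The posterior predictive for a window of length T is Negative Binomial with variance T·α'·(β'+T)/β'² = 2·193·39/1369 = 15054/1369.

15054/1369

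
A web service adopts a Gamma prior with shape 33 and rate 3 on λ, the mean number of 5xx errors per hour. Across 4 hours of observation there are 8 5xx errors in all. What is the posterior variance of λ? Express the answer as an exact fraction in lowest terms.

Total count 8 over total exposure 4 hours.
The Gamma prior is conjugate for the Poisson rate, so λ | data ~ Gamma(33+8, 3+4) = Gamma(41, 7).
Posterior variance = α'/β'² = 41/49.

41/49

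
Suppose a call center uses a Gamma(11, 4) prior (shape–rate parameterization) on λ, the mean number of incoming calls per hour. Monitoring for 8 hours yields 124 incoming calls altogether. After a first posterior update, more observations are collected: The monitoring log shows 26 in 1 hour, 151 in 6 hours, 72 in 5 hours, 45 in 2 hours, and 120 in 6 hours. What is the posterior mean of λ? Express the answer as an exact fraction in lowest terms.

549/32

Total count 124 over total exposure 8 hours.
After the first batch: Gamma(11 + 124, 4 + 8) = Gamma(135, 12).
Total count: 26 + 151 + 72 + 45 + 120 = 414.
Total exposure: 1 + 6 + 5 + 2 + 6 = 20 hours.
After the second batch: Gamma(135 + 414, 12 + 20) = Gamma(549, 32).
Posterior mean = α'/β' = 549/32.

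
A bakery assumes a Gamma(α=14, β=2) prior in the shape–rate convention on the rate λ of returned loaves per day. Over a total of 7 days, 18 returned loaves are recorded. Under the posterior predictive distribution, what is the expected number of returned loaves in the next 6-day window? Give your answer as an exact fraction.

Total count 18 over total exposure 7 days.
Posterior: α' = 14 + 18 = 32, β' = 2 + 7 = 9.
Predictive mean over a 6-day window = T·E[λ|data] = 6·32/9 = 64/3.

64/3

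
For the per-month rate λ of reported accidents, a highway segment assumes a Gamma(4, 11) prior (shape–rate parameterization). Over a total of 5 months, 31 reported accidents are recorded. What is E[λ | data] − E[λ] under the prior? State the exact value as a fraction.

Total count 31 over total exposure 5 months.
Conjugate update: add total count to the shape and total exposure to the rate, giving Gamma(35, 16).
Posterior mean = 35/16 = 35/16; prior mean = 4/11 = 4/11. Difference = 35/16 − 4/11 = 321/176.

321/176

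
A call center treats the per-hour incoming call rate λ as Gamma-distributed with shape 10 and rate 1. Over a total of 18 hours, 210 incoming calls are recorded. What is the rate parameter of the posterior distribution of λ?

19

Total count 210 over total exposure 18 hours.
The Gamma prior is conjugate for the Poisson rate, so λ | data ~ Gamma(10+210, 1+18) = Gamma(220, 19).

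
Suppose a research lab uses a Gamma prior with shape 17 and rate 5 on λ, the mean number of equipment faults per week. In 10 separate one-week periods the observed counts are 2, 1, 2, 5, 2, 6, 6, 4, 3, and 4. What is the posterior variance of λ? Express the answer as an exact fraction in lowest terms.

Total count: 2 + 1 + 2 + 5 + 2 + 6 + 6 + 4 + 3 + 4 = 35.
Total exposure: 10 weeks.
Gamma(α, β) with Poisson data over total exposure Σt gives posterior Gamma(α+Σx, β+Σt) = Gamma(52, 15).
Posterior variance = α'/β'² = 52/225.

52/225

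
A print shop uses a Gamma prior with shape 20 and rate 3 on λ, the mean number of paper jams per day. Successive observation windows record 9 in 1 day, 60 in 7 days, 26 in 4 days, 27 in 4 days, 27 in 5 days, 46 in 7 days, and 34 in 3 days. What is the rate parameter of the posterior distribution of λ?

Total count: 9 + 60 + 26 + 27 + 27 + 46 + 34 = 229.
Total exposure: 1 + 7 + 4 + 4 + 5 + 7 + 3 = 31 days.
Conjugate update: add total count to the shape and total exposure to the rate, giving Gamma(249, 34).

34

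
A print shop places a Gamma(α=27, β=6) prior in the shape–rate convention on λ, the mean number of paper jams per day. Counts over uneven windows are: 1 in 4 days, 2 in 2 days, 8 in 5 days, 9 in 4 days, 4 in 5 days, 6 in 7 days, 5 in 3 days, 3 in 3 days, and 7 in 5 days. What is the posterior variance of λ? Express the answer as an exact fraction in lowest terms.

Total count: 1 + 2 + 8 + 9 + 4 + 6 + 5 + 3 + 7 = 45.
Total exposure: 4 + 2 + 5 + 4 + 5 + 7 + 3 + 3 + 5 = 38 days.
The Gamma prior is conjugate for the Poisson rate, so λ | data ~ Gamma(27+45, 6+38) = Gamma(72, 44).
Posterior variance = α'/β'² = 72/1936 = 9/242.

9/242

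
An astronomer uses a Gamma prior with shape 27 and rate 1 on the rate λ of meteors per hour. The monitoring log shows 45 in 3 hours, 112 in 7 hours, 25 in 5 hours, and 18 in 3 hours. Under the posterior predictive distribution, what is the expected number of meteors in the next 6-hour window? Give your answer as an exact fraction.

1362/19

Total count: 45 + 112 + 25 + 18 = 200.
Total exposure: 3 + 7 + 5 + 3 = 18 hours.
By Gamma–Poisson conjugacy, the posterior is Gamma(α + Σx, β + Σt) = Gamma(27 + 200, 1 + 18) = Gamma(227, 19).
Predictive mean over a 6-hour window = T·E[λ|data] = 6·227/19 = 1362/19.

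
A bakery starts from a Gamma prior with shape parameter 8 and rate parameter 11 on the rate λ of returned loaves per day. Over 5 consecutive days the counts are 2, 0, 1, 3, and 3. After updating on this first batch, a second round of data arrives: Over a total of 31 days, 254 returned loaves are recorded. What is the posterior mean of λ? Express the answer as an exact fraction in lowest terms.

271/47

Total count: 2 + 0 + 1 + 3 + 3 = 9.
Total exposure: 5 days.
After the first batch: Gamma(8 + 9, 11 + 5) = Gamma(17, 16).
Total count 254 over total exposure 31 days.
After the second batch: Gamma(17 + 254, 16 + 31) = Gamma(271, 47).
Posterior mean = α'/β' = 271/47.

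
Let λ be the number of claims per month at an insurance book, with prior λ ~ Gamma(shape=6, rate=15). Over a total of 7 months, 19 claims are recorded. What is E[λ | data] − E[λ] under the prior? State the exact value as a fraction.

Total count 19 over total exposure 7 months.
Posterior: α' = 6 + 19 = 25, β' = 15 + 7 = 22.
Posterior mean = 25/22 = 25/22; prior mean = 6/15 = 2/5. Difference = 25/22 − 2/5 = 81/110.

81/110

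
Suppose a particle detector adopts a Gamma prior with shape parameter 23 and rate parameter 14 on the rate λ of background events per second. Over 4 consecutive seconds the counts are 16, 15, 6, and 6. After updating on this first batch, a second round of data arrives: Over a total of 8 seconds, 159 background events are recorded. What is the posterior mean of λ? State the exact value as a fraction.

225/26

Total count: 16 + 15 + 6 + 6 = 43.
Total exposure: 4 seconds.
After the first batch: Gamma(23 + 43, 14 + 4) = Gamma(66, 18).
Total count 159 over total exposure 8 seconds.
After the second batch: Gamma(66 + 159, 18 + 8) = Gamma(225, 26).
Posterior mean = α'/β' = 225/26.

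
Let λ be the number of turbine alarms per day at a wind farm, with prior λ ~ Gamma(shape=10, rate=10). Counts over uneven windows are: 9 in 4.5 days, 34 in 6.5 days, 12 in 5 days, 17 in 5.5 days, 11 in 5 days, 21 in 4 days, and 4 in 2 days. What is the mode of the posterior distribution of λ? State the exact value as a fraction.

Total count: 9 + 34 + 12 + 17 + 11 + 21 + 4 = 108.
Total exposure: 4.5 + 6.5 + 5 + 5.5 + 5 + 4 + 2 = 32.5 days.
Posterior: α' = 10 + 108 = 118, β' = 10 + 32.5 = 85/2.
Posterior mode = (α'−1)/β' = 117/(85/2) = 234/85.

234/85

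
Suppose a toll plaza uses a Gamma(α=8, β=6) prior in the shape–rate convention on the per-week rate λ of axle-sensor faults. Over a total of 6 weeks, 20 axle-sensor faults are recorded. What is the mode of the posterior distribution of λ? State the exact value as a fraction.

9/4

Total count 20 over total exposure 6 weeks.
Gamma(α, β) with Poisson data over total exposure Σt gives posterior Gamma(α+Σx, β+Σt) = Gamma(28, 12).
Posterior mode = (α'−1)/β' = 27/12 = 9/4.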